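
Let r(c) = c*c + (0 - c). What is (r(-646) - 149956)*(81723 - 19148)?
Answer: 16770475450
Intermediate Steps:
r(c) = c² - c
(r(-646) - 149956)*(81723 - 19148) = (-646*(-1 - 646) - 149956)*(81723 - 19148) = (-646*(-647) - 149956)*62575 = (417962 - 149956)*62575 = 268006*62575 = 16770475450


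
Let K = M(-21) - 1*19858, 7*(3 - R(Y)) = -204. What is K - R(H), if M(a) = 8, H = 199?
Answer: -139175/7 ≈ -19882.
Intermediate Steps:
R(Y) = 225/7 (R(Y) = 3 - ⅐*(-204) = 3 + 204/7 = 225/7)
K = -19850 (K = 8 - 1*19858 = 8 - 19858 = -19850)
K - R(H) = -19850 - 1*225/7 = -19850 - 225/7 = -139175/7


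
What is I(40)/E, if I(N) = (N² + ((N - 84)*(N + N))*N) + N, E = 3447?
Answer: -139160/3447 ≈ -40.371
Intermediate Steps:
I(N) = N + N² + 2*N²*(-84 + N) (I(N) = (N² + ((-84 + N)*(2*N))*N) + N = (N² + (2*N*(-84 + N))*N) + N = (N² + 2*N²*(-84 + N)) + N = N + N² + 2*N²*(-84 + N))
I(40)/E = (40*(1 - 167*40 + 2*40²))/3447 = (40*(1 - 6680 + 2*1600))*(1/3447) = (40*(1 - 6680 + 3200))*(1/3447) = (40*(-3479))*(1/3447) = -139160*1/3447 = -139160/3447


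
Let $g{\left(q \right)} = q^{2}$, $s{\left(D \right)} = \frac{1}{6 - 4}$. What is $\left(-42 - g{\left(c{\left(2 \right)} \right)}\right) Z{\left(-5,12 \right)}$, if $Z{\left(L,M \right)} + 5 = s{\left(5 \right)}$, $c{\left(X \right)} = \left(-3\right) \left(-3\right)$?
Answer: $\frac{1107}{2} \approx 553.5$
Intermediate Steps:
$c{\left(X \right)} = 9$
$s{\left(D \right)} = \frac{1}{2}$
$Z{\left(L,M \right)} = - \frac{9}{2}$ ($Z{\left(L,M \right)} = -5 + \frac{1}{2} = - \frac{9}{2}$)
$\left(-42 - g{\left(c{\left(2 \right)} \right)}\right) Z{\left(-5,12 \right)} = \left(-42 - 9^{2}\right) \left(- \frac{9}{2}\right) = \left(-42 - 81\right) \left(- \frac{9}{2}\right) = \left(-123\right) \left(- \frac{9}{2}\right) = \frac{1107}{2}$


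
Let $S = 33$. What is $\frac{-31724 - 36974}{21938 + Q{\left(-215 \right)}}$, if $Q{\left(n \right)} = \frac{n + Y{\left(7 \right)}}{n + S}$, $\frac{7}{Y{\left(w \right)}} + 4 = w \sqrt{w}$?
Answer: $- \frac{8162534591254862}{2606761806417331} - \frac{306324382 \sqrt{7}}{2606761806417331} \approx -3.1313$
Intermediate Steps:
$Y{\left(w \right)} = \frac{7}{-4 + w^{\frac{3}{2}}}$ ($Y{\left(w \right)} = \frac{7}{-4 + w \sqrt{w}} = \frac{7}{-4 + w^{\frac{3}{2}}}$)
$Q{\left(n \right)} = \frac{n + \frac{7}{-4 + 7 \sqrt{7}}}{33 + n}$ ($Q{\left(n \right)} = \frac{n + \frac{7}{-4 + 7^{\frac{3}{2}}}}{n + 33} = \frac{n + \frac{7}{-4 + 7 \sqrt{7}}}{33 + n}$)
$\frac{-31724 - 36974}{21938 + Q{\left(-215 \right)}} = \frac{-31724 - 36974}{21938 + \frac{-215 - \frac{7}{4 - 7 \sqrt{7}}}{33 - 215}} = - \frac{68698}{21938 + \frac{-215 - \frac{7}{4 - 7 \sqrt{7}}}{-182}} = - \frac{68698}{21938 - \frac{-215 - \frac{7}{4 - 7 \sqrt{7}}}{182}} = - \frac{68698}{21938 + \left(\frac{215}{182} + \frac{1}{26 \left(4 - 7 \sqrt{7}\right)}\right)} = - \frac{68698}{\frac{3992931}{182} + \frac{1}{26 \left(4 - 7 \sqrt{7}\right)}}$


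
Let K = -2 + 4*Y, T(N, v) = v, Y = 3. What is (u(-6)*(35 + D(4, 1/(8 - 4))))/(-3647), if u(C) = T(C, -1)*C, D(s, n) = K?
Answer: -270/3647 ≈ -0.074033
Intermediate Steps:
K = 10 (K = -2 + 4*3 = -2 + 12 = 10)
D(s, n) = 10
u(C) = -C
(u(-6)*(35 + D(4, 1/(8 - 4))))/(-3647) = ((-1*(-6))*(35 + 10))/(-3647) = (6*45)*(-1/3647) = 270*(-1/3647) = -270/3647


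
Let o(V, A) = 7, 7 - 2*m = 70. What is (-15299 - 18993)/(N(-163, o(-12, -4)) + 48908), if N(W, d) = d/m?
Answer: -154314/220085 ≈ -0.70116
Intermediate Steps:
m = -63/2 (m = 7/2 - 1/2*70 = 7/2 - 35 = -63/2 ≈ -31.500)
N(W, d) = -2*d/63 (N(W, d) = d/(-63/2) = d*(-2/63) = -2*d/63)
(-15299 - 18993)/(N(-163, o(-12, -4)) + 48908) = (-15299 - 18993)/(-2/63*7 + 48908) = -34292/(-2/9 + 48908) = -34292/440170/9 = -34292*9/440170 = -154314/220085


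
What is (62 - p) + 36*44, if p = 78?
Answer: 1568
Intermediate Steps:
(62 - p) + 36*44 = (62 - 1*78) + 36*44 = (62 - 78) + 1584 = -16 + 1584 = 1568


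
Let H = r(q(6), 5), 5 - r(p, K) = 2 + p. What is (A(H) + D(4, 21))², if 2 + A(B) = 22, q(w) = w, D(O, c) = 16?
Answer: 1296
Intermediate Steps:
r(p, K) = 3 - p (r(p, K) = 5 - (2 + p) = 5 + (-2 - p) = 3 - p)
H = -3 (H = 3 - 1*6 = 3 - 6 = -3)
A(B) = 20 (A(B) = -2 + 22 = 20)
(A(H) + D(4, 21))² = (20 + 16)² = 36² = 1296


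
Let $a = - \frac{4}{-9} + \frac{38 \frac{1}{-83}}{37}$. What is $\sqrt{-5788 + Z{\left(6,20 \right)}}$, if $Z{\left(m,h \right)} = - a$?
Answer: $\frac{i \sqrt{491318461654}}{9213} \approx 76.082 i$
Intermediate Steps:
$a = \frac{11942}{27639}$ ($a = \left(-4\right) \left(- \frac{1}{9}\right) + 38 \left(- \frac{1}{83}\right) \frac{1}{37} = \frac{4}{9} - \frac{38}{3071} = \frac{11942}{27639} \approx 0.43207$)
$Z{\left(m,h \right)} = - \frac{11942}{27639}$ ($Z{\left(m,h \right)} = \left(-1\right) \frac{11942}{27639} = - \frac{11942}{27639}$)
$\sqrt{-5788 + Z{\left(6,20 \right)}} = \sqrt{-5788 - \frac{11942}{27639}} = \sqrt{- \frac{159986474}{27639}} = \frac{i \sqrt{491318461654}}{9213}$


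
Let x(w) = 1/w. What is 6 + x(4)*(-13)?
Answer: 11/4 ≈ 2.7500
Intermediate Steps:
6 + x(4)*(-13) = 6 - 13/4 = 11/4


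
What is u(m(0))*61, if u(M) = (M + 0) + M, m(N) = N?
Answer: 0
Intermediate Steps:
u(M) = 2*M (u(M) = M + M = 2*M)
u(m(0))*61 = (2*0)*61 = 0*61 = 0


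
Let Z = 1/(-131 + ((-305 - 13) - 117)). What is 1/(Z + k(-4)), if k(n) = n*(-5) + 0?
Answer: 566/11319 ≈ 0.050004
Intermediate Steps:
k(n) = -5*n (k(n) = -5*n + 0 = -5*n)
Z = -1/566 (Z = 1/(-131 + (-318 - 117)) = 1/(-131 - 435) = 1/(-566) = -1/566 ≈ -0.0017668)
1/(Z + k(-4)) = 1/(-1/566 - 5*(-4)) = 1/(-1/566 + 20) = 1/(11319/566) = 566/11319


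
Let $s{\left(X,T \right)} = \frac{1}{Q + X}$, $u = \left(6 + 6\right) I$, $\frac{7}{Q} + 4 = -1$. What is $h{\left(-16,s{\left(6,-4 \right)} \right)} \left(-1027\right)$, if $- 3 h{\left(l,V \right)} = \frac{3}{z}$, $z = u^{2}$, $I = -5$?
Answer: $\frac{1027}{3600} \approx 0.28528$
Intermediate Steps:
$Q = - \frac{7}{5}$ ($Q = \frac{7}{-4 - 1} = \frac{7}{-5} = 7 \left(- \frac{1}{5}\right) = - \frac{7}{5} \approx -1.4$)
$u = -60$ ($u = \left(6 + 6\right) \left(-5\right) = 12 \left(-5\right) = -60$)
$z = 3600$ ($z = \left(-60\right)^{2} = 3600$)
$s{\left(X,T \right)} = \frac{1}{- \frac{7}{5} + X}$
$h{\left(l,V \right)} = - \frac{1}{3600}$ ($h{\left(l,V \right)} = - \frac{3 \cdot \frac{1}{3600}}{3} = \left(- \frac{1}{3}\right) \frac{1}{1200} = - \frac{1}{3600}$)
$h{\left(-16,s{\left(6,-4 \right)} \right)} \left(-1027\right) = \left(- \frac{1}{3600}\right) \left(-1027\right) = \frac{1027}{3600}$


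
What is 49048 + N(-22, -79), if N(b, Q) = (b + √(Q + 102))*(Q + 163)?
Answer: 47200 + 84*√23 ≈ 47603.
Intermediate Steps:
N(b, Q) = (163 + Q)*(b + √(102 + Q)) (N(b, Q) = (b + √(102 + Q))*(163 + Q) = (163 + Q)*(b + √(102 + Q)))
49048 + N(-22, -79) = 49048 + (163*(-22) + 163*√(102 - 79) - 79*(-22) - 79*√(102 - 79)) = 49048 + (-3586 + 163*√23 + 1738 - 79*√23) = 49048 + (-1848 + 84*√23) = 47200 + 84*√23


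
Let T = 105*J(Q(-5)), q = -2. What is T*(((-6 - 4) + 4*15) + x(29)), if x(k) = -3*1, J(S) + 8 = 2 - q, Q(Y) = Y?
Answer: -19740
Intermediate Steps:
J(S) = -4 (J(S) = -8 + (2 - 1*(-2)) = -8 + (2 + 2) = -8 + 4 = -4)
x(k) = -3
T = -420 (T = 105*(-4) = -420)
T*(((-6 - 4) + 4*15) + x(29)) = -420*(((-6 - 4) + 4*15) - 3) = -420*((-10 + 60) - 3) = -420*(50 - 3) = -420*47 = -19740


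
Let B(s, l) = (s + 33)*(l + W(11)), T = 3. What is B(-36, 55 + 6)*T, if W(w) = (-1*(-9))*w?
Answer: -1440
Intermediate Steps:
W(w) = 9*w
B(s, l) = (33 + s)*(99 + l) (B(s, l) = (s + 33)*(l + 9*11) = (33 + s)*(l + 99) = (33 + s)*(99 + l))
B(-36, 55 + 6)*T = (3267 + 33*(55 + 6) + 99*(-36) + (55 + 6)*(-36))*3 = (3267 + 33*61 - 3564 + 61*(-36))*3 = (3267 + 2013 - 3564 - 2196)*3 = -480*3 = -1440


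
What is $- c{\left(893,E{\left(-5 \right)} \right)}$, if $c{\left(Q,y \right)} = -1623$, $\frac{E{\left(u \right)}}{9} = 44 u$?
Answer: $1623$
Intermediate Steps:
$E{\left(u \right)} = 396 u$ ($E{\left(u \right)} = 9 \cdot 44 u = 396 u$)
$- c{\left(893,E{\left(-5 \right)} \right)} = \left(-1\right) \left(-1623\right) = 1623$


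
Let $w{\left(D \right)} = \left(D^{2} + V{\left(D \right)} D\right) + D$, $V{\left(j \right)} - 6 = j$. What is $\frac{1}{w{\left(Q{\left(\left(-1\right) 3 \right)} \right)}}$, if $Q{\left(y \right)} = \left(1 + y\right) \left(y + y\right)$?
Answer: $\frac{1}{372} \approx 0.0026882$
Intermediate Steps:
$V{\left(j \right)} = 6 + j$
$Q{\left(y \right)} = 2 y \left(1 + y\right)$ ($Q{\left(y \right)} = \left(1 + y\right) 2 y = 2 y \left(1 + y\right)$)
$w{\left(D \right)} = D + D^{2} + D \left(6 + D\right)$ ($w{\left(D \right)} = \left(D^{2} + \left(6 + D\right) D\right) + D = \left(D^{2} + D \left(6 + D\right)\right) + D = D + D^{2} + D \left(6 + D\right)$)
$\frac{1}{w{\left(Q{\left(\left(-1\right) 3 \right)} \right)}} = \frac{1}{2 \left(\left(-1\right) 3\right) \left(1 - 3\right) \left(7 + 2 \cdot 2 \left(\left(-1\right) 3\right) \left(1 - 3\right)\right)} = \frac{1}{2 \left(-3\right) \left(1 - 3\right) \left(7 + 2 \cdot 2 \left(-3\right) \left(1 - 3\right)\right)} = \frac{1}{2 \left(-3\right) \left(-2\right) \left(7 + 2 \cdot 2 \left(-3\right) \left(-2\right)\right)} = \frac{1}{12 \left(7 + 2 \cdot 12\right)} = \frac{1}{12 \left(7 + 24\right)} = \frac{1}{12 \cdot 31} = \frac{1}{372}$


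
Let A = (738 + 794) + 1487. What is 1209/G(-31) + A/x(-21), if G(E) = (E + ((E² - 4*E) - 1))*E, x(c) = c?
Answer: -27178/189 ≈ -143.80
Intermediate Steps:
A = 3019 (A = 1532 + 1487 = 3019)
G(E) = E*(-1 + E² - 3*E) (G(E) = (E + (-1 + E² - 4*E))*E = (-1 + E² - 3*E)*E = E*(-1 + E² - 3*E))
1209/G(-31) + A/x(-21) = 1209/((-31*(-1 + (-31)² - 3*(-31)))) + 3019/(-21) = 1209/((-31*(-1 + 961 + 93))) + 3019*(-1/21) = 1209/((-31*1053)) - 3019/21 = 1209/(-32643) - 3019/21 = 1209*(-1/32643) - 3019/21 = -1/27 - 3019/21 = -27178/189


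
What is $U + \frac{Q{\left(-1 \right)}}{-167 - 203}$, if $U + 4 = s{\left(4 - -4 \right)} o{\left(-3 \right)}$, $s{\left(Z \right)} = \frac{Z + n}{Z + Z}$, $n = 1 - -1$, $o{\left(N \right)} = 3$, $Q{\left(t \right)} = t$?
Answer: $- \frac{3141}{1480} \approx -2.1223$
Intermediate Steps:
$n = 2$ ($n = 1 + 1 = 2$)
$s{\left(Z \right)} = \frac{2 + Z}{2 Z}$ ($s{\left(Z \right)} = \frac{Z + 2}{Z + Z} = \frac{2 + Z}{2 Z}$)
$U = - \frac{17}{8}$ ($U = -4 + \frac{2 + \left(4 - -4\right)}{2 \left(4 - -4\right)} 3 = -4 + \frac{2 + \left(4 + 4\right)}{2 \left(4 + 4\right)} 3 = -4 + \frac{2 + 8}{2 \cdot 8} \cdot 3 = -4 + \frac{1}{2} \cdot \frac{1}{8} \cdot 10 \cdot 3 = -4 + \frac{5}{8} \cdot 3 = -4 + \frac{15}{8} = - \frac{17}{8} \approx -2.125$)
$U + \frac{Q{\left(-1 \right)}}{-167 - 203} = - \frac{17}{8} - \frac{1}{-167 - 203} = - \frac{17}{8} - \frac{1}{-370} = - \frac{17}{8} - - \frac{1}{370} = - \frac{17}{8} + \frac{1}{370} = - \frac{3141}{1480}$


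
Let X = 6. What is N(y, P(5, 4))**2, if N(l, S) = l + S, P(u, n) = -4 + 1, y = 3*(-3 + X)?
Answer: 36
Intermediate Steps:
y = 9 (y = 3*(-3 + 6) = 3*3 = 9)
P(u, n) = -3
N(l, S) = S + l
N(y, P(5, 4))**2 = (-3 + 9)**2 = 6**2 = 36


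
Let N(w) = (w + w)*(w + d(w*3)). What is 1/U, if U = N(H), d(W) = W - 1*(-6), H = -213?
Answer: 1/360396 ≈ 2.7747e-6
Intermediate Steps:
d(W) = 6 + W (d(W) = W + 6 = 6 + W)
N(w) = 2*w*(6 + 4*w) (N(w) = (w + w)*(w + (6 + w*3)) = (2*w)*(w + (6 + 3*w)) = (2*w)*(6 + 4*w) = 2*w*(6 + 4*w))
U = 360396 (U = 4*(-213)*(3 + 2*(-213)) = 4*(-213)*(3 - 426) = 4*(-213)*(-423) = 360396)
1/U = 1/360396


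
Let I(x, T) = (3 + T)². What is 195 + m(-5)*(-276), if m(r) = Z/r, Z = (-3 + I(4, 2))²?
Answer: 134559/5 ≈ 26912.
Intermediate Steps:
Z = 484 (Z = (-3 + (3 + 2)²)² = (-3 + 5²)² = (-3 + 25)² = 22² = 484)
m(r) = 484/r
195 + m(-5)*(-276) = 195 + (484/(-5))*(-276) = 195 + (484*(-⅕))*(-276) = 195 - 484/5*(-276) = 195 + 133584/5 = 134559/5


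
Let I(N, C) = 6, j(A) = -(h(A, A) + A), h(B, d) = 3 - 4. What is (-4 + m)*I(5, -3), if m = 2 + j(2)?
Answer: -18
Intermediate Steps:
h(B, d) = -1
j(A) = 1 - A (j(A) = -(-1 + A) = 1 - A)
m = 1 (m = 2 + (1 - 1*2) = 2 + (1 - 2) = 2 - 1 = 1)
(-4 + m)*I(5, -3) = (-4 + 1)*6 = -3*6 = -18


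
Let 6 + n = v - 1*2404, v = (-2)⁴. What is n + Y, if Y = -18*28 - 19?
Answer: -2917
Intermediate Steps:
v = 16
Y = -523 (Y = -504 - 19 = -523)
n = -2394 (n = -6 + (16 - 1*2404) = -6 + (16 - 2404) = -6 - 2388 = -2394)
n + Y = -2394 - 523 = -2917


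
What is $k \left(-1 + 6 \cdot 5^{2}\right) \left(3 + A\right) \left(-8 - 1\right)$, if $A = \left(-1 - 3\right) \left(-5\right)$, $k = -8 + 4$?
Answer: $123372$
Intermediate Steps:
$k = -4$
$A = 20$ ($A = \left(-4\right) \left(-5\right) = 20$)
$k \left(-1 + 6 \cdot 5^{2}\right) \left(3 + A\right) \left(-8 - 1\right) = - 4 \left(-1 + 6 \cdot 5^{2}\right) \left(3 + 20\right) \left(-8 - 1\right) = - 4 \left(-1 + 6 \cdot 25\right) 23 \left(-9\right) = - 4 \left(-1 + 150\right) \left(-207\right) = \left(-4\right) 149 \left(-207\right) = \left(-596\right) \left(-207\right) = 123372$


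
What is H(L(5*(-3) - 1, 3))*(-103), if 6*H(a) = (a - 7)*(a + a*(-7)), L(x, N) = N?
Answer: -1236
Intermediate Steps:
H(a) = -a*(-7 + a) (H(a) = ((a - 7)*(a + a*(-7)))/6 = ((-7 + a)*(a - 7*a))/6 = ((-7 + a)*(-6*a))/6 = (-6*a*(-7 + a))/6 = -a*(-7 + a))
H(L(5*(-3) - 1, 3))*(-103) = (3*(7 - 1*3))*(-103) = (3*(7 - 3))*(-103) = (3*4)*(-103) = 12*(-103) = -1236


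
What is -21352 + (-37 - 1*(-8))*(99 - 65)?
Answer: -22338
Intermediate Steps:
-21352 + (-37 - 1*(-8))*(99 - 65) = -21352 + (-37 + 8)*34 = -21352 - 29*34 = -21352 - 986 = -22338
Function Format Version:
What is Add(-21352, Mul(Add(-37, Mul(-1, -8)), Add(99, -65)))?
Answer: -22338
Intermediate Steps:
Add(-21352, Mul(Add(-37, Mul(-1, -8)), Add(99, -65))) = Add(-21352, Mul(Add(-37, 8), 34)) = Add(-21352, Mul(-29, 34)) = Add(-21352, -986) = -22338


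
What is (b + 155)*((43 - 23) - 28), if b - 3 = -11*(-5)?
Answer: -1704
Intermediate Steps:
b = 58 (b = 3 - 11*(-5) = 3 + 55 = 58)
(b + 155)*((43 - 23) - 28) = (58 + 155)*((43 - 23) - 28) = 213*(20 - 28) = 213*(-8) = -1704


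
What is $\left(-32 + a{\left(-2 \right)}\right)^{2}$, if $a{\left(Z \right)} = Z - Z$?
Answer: $1024$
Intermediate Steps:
$a{\left(Z \right)} = 0$
$\left(-32 + a{\left(-2 \right)}\right)^{2} = \left(-32 + 0\right)^{2} = \left(-32\right)^{2} = 1024$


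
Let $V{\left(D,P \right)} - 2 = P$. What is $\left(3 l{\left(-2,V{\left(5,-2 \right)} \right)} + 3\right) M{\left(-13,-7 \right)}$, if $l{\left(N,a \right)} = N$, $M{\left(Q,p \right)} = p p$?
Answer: $-147$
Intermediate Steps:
$V{\left(D,P \right)} = 2 + P$
$M{\left(Q,p \right)} = p^{2}$
$\left(3 l{\left(-2,V{\left(5,-2 \right)} \right)} + 3\right) M{\left(-13,-7 \right)} = \left(3 \left(-2\right) + 3\right) \left(-7\right)^{2} = \left(-6 + 3\right) 49 = \left(-3\right) 49 = -147$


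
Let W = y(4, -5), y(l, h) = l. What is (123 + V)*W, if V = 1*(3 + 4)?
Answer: 520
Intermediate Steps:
V = 7 (V = 1*7 = 7)
W = 4
(123 + V)*W = (123 + 7)*4 = 130*4 = 520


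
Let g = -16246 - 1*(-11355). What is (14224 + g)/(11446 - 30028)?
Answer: -3111/6194 ≈ -0.50226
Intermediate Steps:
g = -4891 (g = -16246 + 11355 = -4891)
(14224 + g)/(11446 - 30028) = (14224 - 4891)/(11446 - 30028) = 9333/(-18582) = 9333*(-1/18582) = -3111/6194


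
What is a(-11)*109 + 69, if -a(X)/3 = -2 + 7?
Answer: -1566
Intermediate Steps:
a(X) = -15 (a(X) = -3*(-2 + 7) = -3*5 = -15)
a(-11)*109 + 69 = -15*109 + 69 = -1635 + 69 = -1566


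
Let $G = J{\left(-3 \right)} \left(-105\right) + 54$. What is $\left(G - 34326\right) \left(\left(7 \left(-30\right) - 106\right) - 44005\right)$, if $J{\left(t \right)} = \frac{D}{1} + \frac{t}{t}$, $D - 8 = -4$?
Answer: $1542237837$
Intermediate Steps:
$D = 4$ ($D = 8 - 4 = 4$)
$J{\left(t \right)} = 5$ ($J{\left(t \right)} = \frac{4}{1} + \frac{t}{t} = 4 \cdot 1 + 1 = 4 + 1 = 5$)
$G = -471$ ($G = 5 \left(-105\right) + 54 = -525 + 54 = -471$)
$\left(G - 34326\right) \left(\left(7 \left(-30\right) - 106\right) - 44005\right) = \left(-471 - 34326\right) \left(\left(7 \left(-30\right) - 106\right) - 44005\right) = - 34797 \left(\left(-210 - 106\right) - 44005\right) = - 34797 \left(-316 - 44005\right) = \left(-34797\right) \left(-44321\right) = 1542237837$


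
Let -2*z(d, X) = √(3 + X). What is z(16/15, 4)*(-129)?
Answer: 129*√7/2 ≈ 170.65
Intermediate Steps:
z(d, X) = -√(3 + X)/2
z(16/15, 4)*(-129) = -√(3 + 4)/2*(-129) = -√7/2*(-129) = 129*√7/2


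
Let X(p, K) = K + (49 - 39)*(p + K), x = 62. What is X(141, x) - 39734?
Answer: -37642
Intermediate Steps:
X(p, K) = 10*p + 11*K (X(p, K) = K + 10*(K + p) = K + (10*K + 10*p) = 10*p + 11*K)
X(141, x) - 39734 = (10*141 + 11*62) - 39734 = (1410 + 682) - 39734 = 2092 - 39734 = -37642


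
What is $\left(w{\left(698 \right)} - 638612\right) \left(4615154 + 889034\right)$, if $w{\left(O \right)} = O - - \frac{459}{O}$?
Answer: $- \frac{1225407042546222}{349} \approx -3.5112 \cdot 10^{12}$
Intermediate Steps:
$w{\left(O \right)} = O + \frac{459}{O}$
$\left(w{\left(698 \right)} - 638612\right) \left(4615154 + 889034\right) = \left(\left(698 + \frac{459}{698}\right) - 638612\right) \left(4615154 + 889034\right) = \left(\left(698 + 459 \cdot \frac{1}{698}\right) - 638612\right) 5504188 = \left(\left(698 + \frac{459}{698}\right) - 638612\right) 5504188 = \left(\frac{487663}{698} - 638612\right) 5504188 = \left(- \frac{445263513}{698}\right) 5504188 = - \frac{1225407042546222}{349}$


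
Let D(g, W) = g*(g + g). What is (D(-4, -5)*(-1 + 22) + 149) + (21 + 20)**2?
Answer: 2502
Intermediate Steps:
D(g, W) = 2*g**2 (D(g, W) = g*(2*g) = 2*g**2)
(D(-4, -5)*(-1 + 22) + 149) + (21 + 20)**2 = ((2*(-4)**2)*(-1 + 22) + 149) + (21 + 20)**2 = ((2*16)*21 + 149) + 41**2 = (32*21 + 149) + 1681 = (672 + 149) + 1681 = 821 + 1681 = 2502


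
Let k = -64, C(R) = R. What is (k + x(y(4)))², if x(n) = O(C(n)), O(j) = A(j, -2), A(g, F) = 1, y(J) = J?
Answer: 3969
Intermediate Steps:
O(j) = 1
x(n) = 1
(k + x(y(4)))² = (-64 + 1)² = (-63)² = 3969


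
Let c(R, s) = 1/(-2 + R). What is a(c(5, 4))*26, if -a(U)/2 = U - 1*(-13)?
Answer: -2080/3 ≈ -693.33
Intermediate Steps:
a(U) = -26 - 2*U (a(U) = -2*(U - 1*(-13)) = -2*(U + 13) = -2*(13 + U) = -26 - 2*U)
a(c(5, 4))*26 = (-26 - 2/(-2 + 5))*26 = (-26 - 2/3)*26 = (-26 - 2*⅓)*26 = (-26 - ⅔)*26 = -80/3*26 = -2080/3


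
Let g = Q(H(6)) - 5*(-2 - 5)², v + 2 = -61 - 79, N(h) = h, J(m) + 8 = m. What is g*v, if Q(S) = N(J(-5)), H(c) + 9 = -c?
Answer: 36636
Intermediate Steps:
J(m) = -8 + m
H(c) = -9 - c
Q(S) = -13 (Q(S) = -8 - 5 = -13)
v = -142 (v = -2 + (-61 - 79) = -2 - 140 = -142)
g = -258 (g = -13 - 5*(-2 - 5)² = -13 - 5*(-7)² = -13 - 5*49 = -13 - 245 = -258)
g*v = -258*(-142) = 36636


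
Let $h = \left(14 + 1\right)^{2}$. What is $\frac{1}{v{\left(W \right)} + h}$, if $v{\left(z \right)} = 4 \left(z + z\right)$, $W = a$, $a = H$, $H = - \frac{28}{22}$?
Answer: $\frac{11}{2363} \approx 0.0046551$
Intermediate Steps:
$H = - \frac{14}{11}$ ($H = \left(-28\right) \frac{1}{22} = - \frac{14}{11} \approx -1.2727$)
$a = - \frac{14}{11} \approx -1.2727$
$W = - \frac{14}{11} \approx -1.2727$
$v{\left(z \right)} = 8 z$ ($v{\left(z \right)} = 4 \cdot 2 z = 8 z$)
$h = 225$ ($h = 15^{2} = 225$)
$\frac{1}{v{\left(W \right)} + h} = \frac{1}{8 \left(- \frac{14}{11}\right) + 225} = \frac{1}{- \frac{112}{11} + 225} = \frac{1}{\frac{2363}{11}} = \frac{11}{2363}$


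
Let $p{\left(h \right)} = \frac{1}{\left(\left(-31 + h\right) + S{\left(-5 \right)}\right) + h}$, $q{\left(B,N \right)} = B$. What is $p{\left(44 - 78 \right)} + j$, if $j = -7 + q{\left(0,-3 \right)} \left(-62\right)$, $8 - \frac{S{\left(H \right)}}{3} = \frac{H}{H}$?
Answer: $- \frac{547}{78} \approx -7.0128$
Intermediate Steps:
$S{\left(H \right)} = 21$ ($S{\left(H \right)} = 24 - 3 \frac{H}{H} = 24 - 3 = 21$)
$j = -7$ ($j = -7 + 0 \left(-62\right) = -7 + 0 = -7$)
$p{\left(h \right)} = \frac{1}{-10 + 2 h}$ ($p{\left(h \right)} = \frac{1}{\left(\left(-31 + h\right) + 21\right) + h} = \frac{1}{\left(-10 + h\right) + h} = \frac{1}{-10 + 2 h}$)
$p{\left(44 - 78 \right)} + j = \frac{1}{2 \left(-5 + \left(44 - 78\right)\right)} - 7 = \frac{1}{2 \left(-5 - 34\right)} - 7 = \frac{1}{2 \left(-39\right)} - 7 = \frac{1}{2} \left(- \frac{1}{39}\right) - 7 = - \frac{1}{78} - 7 = - \frac{547}{78}$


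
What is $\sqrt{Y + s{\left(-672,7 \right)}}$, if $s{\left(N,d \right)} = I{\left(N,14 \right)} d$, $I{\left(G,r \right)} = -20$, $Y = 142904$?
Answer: $2 \sqrt{35691} \approx 377.84$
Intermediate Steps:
$s{\left(N,d \right)} = - 20 d$
$\sqrt{Y + s{\left(-672,7 \right)}} = \sqrt{142904 - 140} = \sqrt{142764} = 2 \sqrt{35691}$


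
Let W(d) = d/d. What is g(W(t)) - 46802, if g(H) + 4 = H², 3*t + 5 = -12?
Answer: -46805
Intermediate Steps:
t = -17/3 (t = -5/3 + (⅓)*(-12) = -5/3 - 4 = -17/3 ≈ -5.6667)
W(d) = 1
g(H) = -4 + H²
g(W(t)) - 46802 = (-4 + 1²) - 46802 = (-4 + 1) - 46802 = -3 - 46802 = -46805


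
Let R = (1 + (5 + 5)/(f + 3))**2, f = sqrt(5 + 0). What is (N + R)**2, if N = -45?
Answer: 24907/2 - 9945*sqrt(5)/2 ≈ 1334.7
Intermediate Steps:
f = sqrt(5) ≈ 2.2361
R = (1 + 10/(3 + sqrt(5)))**2 (R = (1 + (5 + 5)/(sqrt(5) + 3))**2 = (1 + 10/(3 + sqrt(5)))**2 ≈ 8.4671)
(N + R)**2 = (-45 + (13 + sqrt(5))**2/(3 + sqrt(5))**2)**2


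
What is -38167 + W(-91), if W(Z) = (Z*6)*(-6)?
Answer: -34891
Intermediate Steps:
W(Z) = -36*Z (W(Z) = (6*Z)*(-6) = -36*Z)
-38167 + W(-91) = -38167 - 36*(-91) = -38167 + 3276 = -34891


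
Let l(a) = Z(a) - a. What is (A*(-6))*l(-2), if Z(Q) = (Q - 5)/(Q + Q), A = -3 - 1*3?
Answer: 135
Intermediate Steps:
A = -6 (A = -3 - 3 = -6)
Z(Q) = (-5 + Q)/(2*Q) (Z(Q) = (-5 + Q)/((2*Q)) = (-5 + Q)*(1/(2*Q)) = (-5 + Q)/(2*Q))
l(a) = -a + (-5 + a)/(2*a) (l(a) = (-5 + a)/(2*a) - a = -a + (-5 + a)/(2*a))
(A*(-6))*l(-2) = (-6*(-6))*(1/2 - 1*(-2) - 5/2/(-2)) = 36*(1/2 + 2 - 5/2*(-1/2)) = 36*(1/2 + 2 + 5/4) = 36*(15/4) = 135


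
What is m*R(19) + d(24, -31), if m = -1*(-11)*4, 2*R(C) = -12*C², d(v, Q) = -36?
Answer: -95340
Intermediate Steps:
R(C) = -6*C² (R(C) = (-12*C²)/2 = -6*C²)
m = 44 (m = 11*4 = 44)
m*R(19) + d(24, -31) = 44*(-6*19²) - 36 = 44*(-6*361) - 36 = 44*(-2166) - 36 = -95304 - 36 = -95340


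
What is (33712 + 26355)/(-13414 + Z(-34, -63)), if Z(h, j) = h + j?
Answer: -60067/13511 ≈ -4.4458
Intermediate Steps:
(33712 + 26355)/(-13414 + Z(-34, -63)) = (33712 + 26355)/(-13414 + (-34 - 63)) = 60067/(-13414 - 97) = 60067/(-13511) = 60067*(-1/13511) = -60067/13511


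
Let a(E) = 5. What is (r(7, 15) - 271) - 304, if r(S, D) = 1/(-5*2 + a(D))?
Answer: -2876/5 ≈ -575.20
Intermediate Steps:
r(S, D) = -1/5 (r(S, D) = 1/(-5*2 + 5) = 1/(-10 + 5) = 1/(-5) = -1/5)
(r(7, 15) - 271) - 304 = (-1/5 - 271) - 304 = -1356/5 - 304 = -2876/5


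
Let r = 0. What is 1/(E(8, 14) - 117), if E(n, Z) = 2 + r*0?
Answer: -1/115 ≈ -0.0086956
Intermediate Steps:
E(n, Z) = 2 (E(n, Z) = 2 + 0*0 = 2 + 0 = 2)
1/(E(8, 14) - 117) = 1/(2 - 117) = 1/(-115) = -1/115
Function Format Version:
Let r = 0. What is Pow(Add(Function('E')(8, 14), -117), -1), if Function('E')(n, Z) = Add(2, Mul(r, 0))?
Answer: Rational(-1, 115) ≈ -0.0086956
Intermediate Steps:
Function('E')(n, Z) = 2 (Function('E')(n, Z) = Add(2, Mul(0, 0)) = Add(2, 0) = 2)
Pow(Add(Function('E')(8, 14), -117), -1) = Pow(Add(2, -117), -1) = Pow(-115, -1) = Rational(-1, 115)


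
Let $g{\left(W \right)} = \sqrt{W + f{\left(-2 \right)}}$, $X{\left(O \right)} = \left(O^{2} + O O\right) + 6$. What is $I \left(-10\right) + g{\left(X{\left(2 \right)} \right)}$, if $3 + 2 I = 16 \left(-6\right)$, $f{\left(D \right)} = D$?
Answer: $495 + 2 \sqrt{3} \approx 498.46$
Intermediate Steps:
$X{\left(O \right)} = 6 + 2 O^{2}$ ($X{\left(O \right)} = \left(O^{2} + O^{2}\right) + 6 = 2 O^{2} + 6 = 6 + 2 O^{2}$)
$I = - \frac{99}{2}$ ($I = - \frac{3}{2} + \frac{16 \left(-6\right)}{2} = - \frac{3}{2} + \frac{1}{2} \left(-96\right) = - \frac{3}{2} - 48 = - \frac{99}{2} \approx -49.5$)
$g{\left(W \right)} = \sqrt{-2 + W}$ ($g{\left(W \right)} = \sqrt{W - 2} = \sqrt{-2 + W}$)
$I \left(-10\right) + g{\left(X{\left(2 \right)} \right)} = \left(- \frac{99}{2}\right) \left(-10\right) + \sqrt{-2 + \left(6 + 2 \cdot 2^{2}\right)} = 495 + \sqrt{-2 + \left(6 + 2 \cdot 4\right)} = 495 + \sqrt{-2 + \left(6 + 8\right)} = 495 + \sqrt{-2 + 14} = 495 + \sqrt{12} = 495 + 2 \sqrt{3}$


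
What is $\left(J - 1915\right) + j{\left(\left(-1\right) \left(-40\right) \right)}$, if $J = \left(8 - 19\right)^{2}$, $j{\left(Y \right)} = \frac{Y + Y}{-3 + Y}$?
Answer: $- \frac{66298}{37} \approx -1791.8$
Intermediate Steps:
$j{\left(Y \right)} = \frac{2 Y}{-3 + Y}$
$J = 121$ ($J = \left(-11\right)^{2} = 121$)
$\left(J - 1915\right) + j{\left(\left(-1\right) \left(-40\right) \right)} = \left(121 - 1915\right) + \frac{2 \left(\left(-1\right) \left(-40\right)\right)}{-3 - -40} = -1794 + 2 \cdot 40 \frac{1}{-3 + 40} = -1794 + 2 \cdot 40 \cdot \frac{1}{37} = -1794 + \frac{80}{37} = - \frac{66298}{37}$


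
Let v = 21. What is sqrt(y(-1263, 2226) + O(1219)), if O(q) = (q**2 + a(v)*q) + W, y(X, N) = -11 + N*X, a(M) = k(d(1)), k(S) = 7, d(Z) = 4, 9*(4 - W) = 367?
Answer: I*sqrt(11852926)/3 ≈ 1147.6*I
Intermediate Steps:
W = -331/9 (W = 4 - 1/9*367 = 4 - 367/9 = -331/9 ≈ -36.778)
a(M) = 7
O(q) = -331/9 + q**2 + 7*q (O(q) = (q**2 + 7*q) - 331/9 = -331/9 + q**2 + 7*q)
sqrt(y(-1263, 2226) + O(1219)) = sqrt((-11 + 2226*(-1263)) + (-331/9 + 1219**2 + 7*1219)) = sqrt((-11 - 2811438) + (-331/9 + 1485961 + 8533)) = sqrt(-2811449 + 13450115/9) = sqrt(-11852926/9) = I*sqrt(11852926)/3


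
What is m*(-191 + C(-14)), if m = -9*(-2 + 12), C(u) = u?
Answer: 18450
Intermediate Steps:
m = -90 (m = -9*10 = -90)
m*(-191 + C(-14)) = -90*(-191 - 14) = -90*(-205) = 18450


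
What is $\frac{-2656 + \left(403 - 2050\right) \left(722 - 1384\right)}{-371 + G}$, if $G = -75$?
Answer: $- \frac{543829}{223} \approx -2438.7$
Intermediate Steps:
$\frac{-2656 + \left(403 - 2050\right) \left(722 - 1384\right)}{-371 + G} = \frac{-2656 + \left(403 - 2050\right) \left(722 - 1384\right)}{-371 - 75} = \frac{-2656 - -1090314}{-446} = \left(-2656 + 1090314\right) \left(- \frac{1}{446}\right) = 1087658 \left(- \frac{1}{446}\right) = - \frac{543829}{223}$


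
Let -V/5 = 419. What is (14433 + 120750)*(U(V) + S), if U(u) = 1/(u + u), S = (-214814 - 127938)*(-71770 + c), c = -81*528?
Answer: 22236462384262484337/4190 ≈ 5.3070e+15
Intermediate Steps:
V = -2095 (V = -5*419 = -2095)
c = -42768
S = 39258128576 (S = (-214814 - 127938)*(-71770 - 42768) = -342752*(-114538) = 39258128576)
U(u) = 1/(2*u)
(14433 + 120750)*(U(V) + S) = (14433 + 120750)*((1/2)/(-2095) + 39258128576) = 135183*((1/2)*(-1/2095) + 39258128576) = 135183*(-1/4190 + 39258128576) = 135183*(164491558733439/4190) = 22236462384262484337/4190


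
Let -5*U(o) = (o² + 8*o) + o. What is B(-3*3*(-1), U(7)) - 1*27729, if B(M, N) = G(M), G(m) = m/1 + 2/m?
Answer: -249478/9 ≈ -27720.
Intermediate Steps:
G(m) = m + 2/m (G(m) = m*1 + 2/m = m + 2/m)
U(o) = -9*o/5 - o²/5 (U(o) = -((o² + 8*o) + o)/5 = -(o² + 9*o)/5 = -9*o/5 - o²/5)
B(M, N) = M + 2/M
B(-3*3*(-1), U(7)) - 1*27729 = (-3*3*(-1) + 2/((-3*3*(-1)))) - 1*27729 = (-9*(-1) + 2/((-9*(-1)))) - 27729 = (9 + 2/9) - 27729 = 83/9 - 27729 = -249478/9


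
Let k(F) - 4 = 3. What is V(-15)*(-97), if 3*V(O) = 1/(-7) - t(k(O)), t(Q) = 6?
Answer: 4171/21 ≈ 198.62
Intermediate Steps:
k(F) = 7 (k(F) = 4 + 3 = 7)
V(O) = -43/21 (V(O) = (1/(-7) - 1*6)/3 = (-⅐ - 6)/3 = (⅓)*(-43/7) = -43/21)
V(-15)*(-97) = -43/21*(-97) = 4171/21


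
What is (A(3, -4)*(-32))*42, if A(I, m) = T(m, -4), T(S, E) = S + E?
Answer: 10752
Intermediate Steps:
T(S, E) = E + S
A(I, m) = -4 + m
(A(3, -4)*(-32))*42 = ((-4 - 4)*(-32))*42 = -8*(-32)*42 = 256*42 = 10752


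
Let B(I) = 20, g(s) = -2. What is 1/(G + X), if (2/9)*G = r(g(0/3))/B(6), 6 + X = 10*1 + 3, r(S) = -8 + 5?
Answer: 40/253 ≈ 0.15810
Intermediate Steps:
r(S) = -3
X = 7 (X = -6 + (10*1 + 3) = -6 + (10 + 3) = -6 + 13 = 7)
G = -27/40 (G = 9*(-3/20)/2 = 9*(-3*1/20)/2 = (9/2)*(-3/20) = -27/40 ≈ -0.67500)
1/(G + X) = 1/(-27/40 + 7) = 1/(253/40) = 40/253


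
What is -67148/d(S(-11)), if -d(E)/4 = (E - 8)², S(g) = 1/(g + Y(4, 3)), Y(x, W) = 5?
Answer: 604332/2401 ≈ 251.70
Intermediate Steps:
S(g) = 1/(5 + g) (S(g) = 1/(g + 5) = 1/(5 + g))
d(E) = -4*(-8 + E)² (d(E) = -4*(E - 8)² = -4*(-8 + E)²)
-67148/d(S(-11)) = -67148*(-1/(4*(-8 + 1/(5 - 11))²)) = -67148*(-1/(4*(-8 + 1/(-6))²)) = -67148*(-1/(4*(-8 - ⅙)²)) = -67148/((-4*(-49/6)²)) = -67148/((-4*2401/36)) = -67148/(-2401/9) = -67148*(-9/2401) = 604332/2401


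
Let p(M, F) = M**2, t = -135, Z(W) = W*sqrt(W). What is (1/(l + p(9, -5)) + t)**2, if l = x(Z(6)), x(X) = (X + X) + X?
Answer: 1598336180/87723 + 30776*sqrt(6)/29241 ≈ 18223.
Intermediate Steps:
Z(W) = W**(3/2)
x(X) = 3*X (x(X) = 2*X + X = 3*X)
l = 18*sqrt(6) (l = 3*6**(3/2) = 3*(6*sqrt(6)) = 18*sqrt(6) ≈ 44.091)
(1/(l + p(9, -5)) + t)**2 = (1/(18*sqrt(6) + 9**2) - 135)**2 = (1/(18*sqrt(6) + 81) - 135)**2 = (1/(81 + 18*sqrt(6)) - 135)**2 = (-135 + 1/(81 + 18*sqrt(6)))**2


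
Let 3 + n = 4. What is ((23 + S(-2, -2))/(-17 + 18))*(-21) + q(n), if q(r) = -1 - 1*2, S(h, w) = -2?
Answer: -444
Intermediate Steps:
n = 1 (n = -3 + 4 = 1)
q(r) = -3 (q(r) = -1 - 2 = -3)
((23 + S(-2, -2))/(-17 + 18))*(-21) + q(n) = ((23 - 2)/(-17 + 18))*(-21) - 3 = (21/1)*(-21) - 3 = (21*1)*(-21) - 3 = 21*(-21) - 3 = -441 - 3 = -444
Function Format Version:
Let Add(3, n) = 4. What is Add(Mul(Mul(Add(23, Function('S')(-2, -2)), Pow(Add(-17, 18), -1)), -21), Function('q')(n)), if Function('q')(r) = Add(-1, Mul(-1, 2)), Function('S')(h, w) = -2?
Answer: -444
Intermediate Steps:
n = 1 (n = Add(-3, 4) = 1)
Function('q')(r) = -3 (Function('q')(r) = Add(-1, -2) = -3)
Add(Mul(Mul(Add(23, Function('S')(-2, -2)), Pow(Add(-17, 18), -1)), -21), Function('q')(n)) = Add(Mul(Mul(Add(23, -2), Pow(Add(-17, 18), -1)), -21), -3) = Add(Mul(Mul(21, Pow(1, -1)), -21), -3) = Add(Mul(Mul(21, 1), -21), -3) = Add(Mul(21, -21), -3) = Add(-441, -3) = -444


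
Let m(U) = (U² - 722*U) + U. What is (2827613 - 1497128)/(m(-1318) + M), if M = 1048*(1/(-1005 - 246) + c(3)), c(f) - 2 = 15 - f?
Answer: 1664436735/3380293526 ≈ 0.49239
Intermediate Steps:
c(f) = 17 - f (c(f) = 2 + (15 - f) = 17 - f)
M = 18353624/1251 (M = 1048*(1/(-1005 - 246) + (17 - 1*3)) = 1048*(1/(-1251) + (17 - 3)) = 1048*(-1/1251 + 14) = 1048*(17513/1251) = 18353624/1251 ≈ 14671.)
m(U) = U² - 721*U
(2827613 - 1497128)/(m(-1318) + M) = (2827613 - 1497128)/(-1318*(-721 - 1318) + 18353624/1251) = 1330485/(-1318*(-2039) + 18353624/1251) = 1330485/(2687402 + 18353624/1251) = 1330485/(3380293526/1251) = 1330485*(1251/3380293526) = 1664436735/3380293526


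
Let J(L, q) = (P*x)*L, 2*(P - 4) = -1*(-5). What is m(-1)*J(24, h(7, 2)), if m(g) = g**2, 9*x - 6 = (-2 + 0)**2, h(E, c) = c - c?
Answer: 520/3 ≈ 173.33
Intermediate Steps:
h(E, c) = 0
x = 10/9 (x = 2/3 + (-2 + 0)**2/9 = 2/3 + (1/9)*(-2)**2 = 2/3 + (1/9)*4 = 2/3 + 4/9 = 10/9 ≈ 1.1111)
P = 13/2 (P = 4 + (-1*(-5))/2 = 4 + (1/2)*5 = 4 + 5/2 = 13/2 ≈ 6.5000)
J(L, q) = 65*L/9 (J(L, q) = ((13/2)*(10/9))*L = 65*L/9)
m(-1)*J(24, h(7, 2)) = (-1)**2*((65/9)*24) = 1*(520/3) = 520/3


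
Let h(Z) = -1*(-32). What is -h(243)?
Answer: -32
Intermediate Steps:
h(Z) = 32
-h(243) = -1*32 = -32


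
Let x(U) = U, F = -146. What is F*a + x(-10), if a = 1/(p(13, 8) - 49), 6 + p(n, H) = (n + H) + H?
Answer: -57/13 ≈ -4.3846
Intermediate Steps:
p(n, H) = -6 + n + 2*H (p(n, H) = -6 + ((n + H) + H) = -6 + ((H + n) + H) = -6 + (n + 2*H) = -6 + n + 2*H)
a = -1/26 (a = 1/((-6 + 13 + 2*8) - 49) = 1/((-6 + 13 + 16) - 49) = 1/(23 - 49) = 1/(-26) = -1/26 ≈ -0.038462)
F*a + x(-10) = -146*(-1/26) - 10 = 73/13 - 10 = -57/13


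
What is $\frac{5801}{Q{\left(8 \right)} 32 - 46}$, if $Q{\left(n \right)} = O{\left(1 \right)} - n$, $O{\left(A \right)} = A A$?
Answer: $- \frac{5801}{270} \approx -21.485$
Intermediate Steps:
$O{\left(A \right)} = A^{2}$
$Q{\left(n \right)} = 1 - n$ ($Q{\left(n \right)} = 1^{2} - n = 1 - n$)
$\frac{5801}{Q{\left(8 \right)} 32 - 46} = \frac{5801}{\left(1 - 8\right) 32 - 46} = \frac{5801}{\left(-7\right) 32 - 46} = \frac{5801}{-224 - 46} = \frac{5801}{-270} = 5801 \left(- \frac{1}{270}\right) = - \frac{5801}{270}$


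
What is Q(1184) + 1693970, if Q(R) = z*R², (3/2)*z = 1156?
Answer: 3246172982/3 ≈ 1.0821e+9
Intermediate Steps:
z = 2312/3 (z = (⅔)*1156 = 2312/3 ≈ 770.67)
Q(R) = 2312*R²/3
Q(1184) + 1693970 = (2312/3)*1184² + 1693970 = (2312/3)*1401856 + 1693970 = 3241091072/3 + 1693970 = 3246172982/3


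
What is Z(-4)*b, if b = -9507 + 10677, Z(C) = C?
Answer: -4680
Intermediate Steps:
b = 1170
Z(-4)*b = -4*1170 = -4680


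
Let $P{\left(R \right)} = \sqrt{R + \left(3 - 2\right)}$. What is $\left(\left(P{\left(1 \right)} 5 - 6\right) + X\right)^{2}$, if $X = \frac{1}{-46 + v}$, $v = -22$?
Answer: $\frac{398481}{4624} - \frac{2045 \sqrt{2}}{34} \approx 1.1159$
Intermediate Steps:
$P{\left(R \right)} = \sqrt{1 + R}$ ($P{\left(R \right)} = \sqrt{R + 1} = \sqrt{1 + R}$)
$X = - \frac{1}{68}$ ($X = \frac{1}{-46 - 22} = \frac{1}{-68} = - \frac{1}{68} \approx -0.014706$)
$\left(\left(P{\left(1 \right)} 5 - 6\right) + X\right)^{2} = \left(\left(\sqrt{1 + 1} \cdot 5 - 6\right) - \frac{1}{68}\right)^{2} = \left(\left(\sqrt{2} \cdot 5 - 6\right) - \frac{1}{68}\right)^{2} = \left(\left(5 \sqrt{2} - 6\right) - \frac{1}{68}\right)^{2} = \left(\left(-6 + 5 \sqrt{2}\right) - \frac{1}{68}\right)^{2} = \left(- \frac{409}{68} + 5 \sqrt{2}\right)^{2}$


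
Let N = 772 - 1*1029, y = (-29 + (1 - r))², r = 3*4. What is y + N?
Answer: 1343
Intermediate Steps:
r = 12
y = 1600 (y = (-29 + (1 - 1*12))² = (-29 + (1 - 12))² = (-29 - 11)² = (-40)² = 1600)
N = -257 (N = 772 - 1029 = -257)
y + N = 1600 - 257 = 1343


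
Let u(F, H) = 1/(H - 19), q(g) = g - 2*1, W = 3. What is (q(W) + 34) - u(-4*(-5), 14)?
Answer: 176/5 ≈ 35.200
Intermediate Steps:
q(g) = -2 + g (q(g) = g - 2 = -2 + g)
u(F, H) = 1/(-19 + H)
(q(W) + 34) - u(-4*(-5), 14) = ((-2 + 3) + 34) - 1/(-19 + 14) = (1 + 34) - 1/(-5) = 35 - 1*(-⅕) = 35 + ⅕ = 176/5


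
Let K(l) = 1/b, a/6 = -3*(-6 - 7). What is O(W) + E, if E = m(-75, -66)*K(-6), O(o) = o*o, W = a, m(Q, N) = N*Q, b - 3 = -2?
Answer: 59706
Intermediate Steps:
b = 1 (b = 3 - 2 = 1)
a = 234 (a = 6*(-3*(-6 - 7)) = 6*(-3*(-13)) = 6*39 = 234)
K(l) = 1 (K(l) = 1/1 = 1)
W = 234
O(o) = o**2
E = 4950 (E = -66*(-75)*1 = 4950*1 = 4950)
O(W) + E = 234**2 + 4950 = 54756 + 4950 = 59706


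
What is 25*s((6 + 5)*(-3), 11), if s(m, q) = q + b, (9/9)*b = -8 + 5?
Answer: 200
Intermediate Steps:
b = -3 (b = -8 + 5 = -3)
s(m, q) = -3 + q (s(m, q) = q - 3 = -3 + q)
25*s((6 + 5)*(-3), 11) = 25*(-3 + 11) = 25*8 = 200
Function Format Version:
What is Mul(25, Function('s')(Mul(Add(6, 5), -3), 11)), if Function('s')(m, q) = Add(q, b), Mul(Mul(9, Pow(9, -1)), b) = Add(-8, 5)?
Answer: 200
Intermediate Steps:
b = -3 (b = Add(-8, 5) = -3)
Function('s')(m, q) = Add(-3, q) (Function('s')(m, q) = Add(q, -3) = Add(-3, q))
Mul(25, Function('s')(Mul(Add(6, 5), -3), 11)) = Mul(25, Add(-3, 11)) = Mul(25, 8) = 200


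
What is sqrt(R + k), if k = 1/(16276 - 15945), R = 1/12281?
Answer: 2*sqrt(12816979683)/4065011 ≈ 0.055701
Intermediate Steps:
R = 1/12281 ≈ 8.1427e-5
k = 1/331 ≈ 0.0030211
sqrt(R + k) = sqrt(1/12281 + 1/331) = sqrt(12612/4065011) = 2*sqrt(12816979683)/4065011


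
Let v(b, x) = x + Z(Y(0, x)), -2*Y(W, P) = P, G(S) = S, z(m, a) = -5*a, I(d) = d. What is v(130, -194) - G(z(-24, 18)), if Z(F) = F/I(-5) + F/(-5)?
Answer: -714/5 ≈ -142.80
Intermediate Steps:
Y(W, P) = -P/2
Z(F) = -2*F/5 (Z(F) = F/(-5) + F/(-5) = F*(-1/5) + F*(-1/5) = -F/5 - F/5 = -2*F/5)
v(b, x) = 6*x/5 (v(b, x) = x - (-1)*x/5 = x + x/5 = 6*x/5)
v(130, -194) - G(z(-24, 18)) = (6/5)*(-194) - (-5)*18 = -1164/5 - 1*(-90) = -1164/5 + 90 = -714/5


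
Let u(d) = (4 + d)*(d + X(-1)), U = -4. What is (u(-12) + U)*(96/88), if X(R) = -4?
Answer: 1488/11 ≈ 135.27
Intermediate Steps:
u(d) = (-4 + d)*(4 + d) (u(d) = (4 + d)*(d - 4) = (4 + d)*(-4 + d) = (-4 + d)*(4 + d))
(u(-12) + U)*(96/88) = ((-16 + (-12)²) - 4)*(96/88) = ((-16 + 144) - 4)*(96*(1/88)) = (128 - 4)*(12/11) = 124*(12/11) = 1488/11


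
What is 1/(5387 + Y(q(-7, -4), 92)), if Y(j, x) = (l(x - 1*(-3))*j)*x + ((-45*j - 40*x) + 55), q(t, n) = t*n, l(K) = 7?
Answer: 1/18534 ≈ 5.3955e-5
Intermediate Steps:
q(t, n) = n*t
Y(j, x) = 55 - 45*j - 40*x + 7*j*x (Y(j, x) = (7*j)*x + ((-45*j - 40*x) + 55) = 7*j*x + (55 - 45*j - 40*x) = 55 - 45*j - 40*x + 7*j*x)
1/(5387 + Y(q(-7, -4), 92)) = 1/(5387 + (55 - (-180)*(-7) - 40*92 + 7*(-4*(-7))*92)) = 1/(5387 + (55 - 45*28 - 3680 + 7*28*92)) = 1/(5387 + (55 - 1260 - 3680 + 18032)) = 1/(5387 + 13147) = 1/18534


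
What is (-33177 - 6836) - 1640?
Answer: -41653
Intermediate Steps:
(-33177 - 6836) - 1640 = -40013 - 1640 = -41653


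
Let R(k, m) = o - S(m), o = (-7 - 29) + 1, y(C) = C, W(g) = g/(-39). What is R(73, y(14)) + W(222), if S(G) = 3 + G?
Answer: -750/13 ≈ -57.692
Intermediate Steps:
W(g) = -g/39 (W(g) = g*(-1/39) = -g/39)
o = -35 (o = -36 + 1 = -35)
R(k, m) = -38 - m (R(k, m) = -35 - (3 + m) = -35 + (-3 - m) = -38 - m)
R(73, y(14)) + W(222) = (-38 - 1*14) - 1/39*222 = (-38 - 14) - 74/13 = -52 - 74/13 = -750/13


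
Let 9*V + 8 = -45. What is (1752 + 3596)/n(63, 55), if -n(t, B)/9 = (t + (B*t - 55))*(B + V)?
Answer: -2674/767533 ≈ -0.0034839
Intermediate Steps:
V = -53/9 (V = -8/9 + (⅑)*(-45) = -8/9 - 5 = -53/9 ≈ -5.8889)
n(t, B) = -9*(-53/9 + B)*(-55 + t + B*t) (n(t, B) = -9*(t + (B*t - 55))*(B - 53/9) = -9*(t + (-55 + B*t))*(-53/9 + B) = -9*(-55 + t + B*t)*(-53/9 + B) = -9*(-53/9 + B)*(-55 + t + B*t))
(1752 + 3596)/n(63, 55) = (1752 + 3596)/(-2915 + 53*63 + 495*55 - 9*63*55² + 44*55*63) = 5348/(-2915 + 3339 + 27225 - 9*63*3025 + 152460) = 5348/(-2915 + 3339 + 27225 - 1715175 + 152460) = 5348/(-1535066) = 5348*(-1/1535066) = -2674/767533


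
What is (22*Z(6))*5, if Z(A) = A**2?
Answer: 3960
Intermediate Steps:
(22*Z(6))*5 = (22*6**2)*5 = (22*36)*5 = 792*5 = 3960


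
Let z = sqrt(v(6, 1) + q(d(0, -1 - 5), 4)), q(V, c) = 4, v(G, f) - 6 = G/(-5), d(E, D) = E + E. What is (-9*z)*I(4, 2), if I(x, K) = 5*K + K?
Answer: -216*sqrt(55)/5 ≈ -320.38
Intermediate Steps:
d(E, D) = 2*E
v(G, f) = 6 - G/5 (v(G, f) = 6 + G/(-5) = 6 + G*(-1/5) = 6 - G/5)
I(x, K) = 6*K
z = 2*sqrt(55)/5 (z = sqrt((6 - 1/5*6) + 4) = sqrt((6 - 6/5) + 4) = sqrt(24/5 + 4) = sqrt(44/5) = 2*sqrt(55)/5 ≈ 2.9665)
(-9*z)*I(4, 2) = (-18*sqrt(55)/5)*(6*2) = -18*sqrt(55)/5*12 = -216*sqrt(55)/5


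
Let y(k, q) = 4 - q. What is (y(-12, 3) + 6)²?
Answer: 49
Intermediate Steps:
(y(-12, 3) + 6)² = ((4 - 1*3) + 6)² = ((4 - 3) + 6)² = (1 + 6)² = 7² = 49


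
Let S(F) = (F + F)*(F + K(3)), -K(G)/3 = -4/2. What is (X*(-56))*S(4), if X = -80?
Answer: 358400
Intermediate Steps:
K(G) = 6 (K(G) = -(-12)/2 = -3*(-2) = 6)
S(F) = 2*F*(6 + F) (S(F) = (F + F)*(F + 6) = (2*F)*(6 + F) = 2*F*(6 + F))
(X*(-56))*S(4) = (-80*(-56))*(2*4*(6 + 4)) = 4480*(2*4*10) = 4480*80 = 358400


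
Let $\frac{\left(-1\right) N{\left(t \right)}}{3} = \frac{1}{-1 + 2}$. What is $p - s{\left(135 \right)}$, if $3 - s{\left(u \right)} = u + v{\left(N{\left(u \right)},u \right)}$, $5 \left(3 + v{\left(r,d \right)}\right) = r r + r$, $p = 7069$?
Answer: $\frac{35996}{5} \approx 7199.2$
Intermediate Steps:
$N{\left(t \right)} = -3$ ($N{\left(t \right)} = - \frac{3}{-1 + 2} = - \frac{3}{1} = \left(-3\right) 1 = -3$)
$v{\left(r,d \right)} = -3 + \frac{r}{5} + \frac{r^{2}}{5}$ ($v{\left(r,d \right)} = -3 + \frac{r r + r}{5} = -3 + \frac{r^{2} + r}{5} = -3 + \frac{r + r^{2}}{5} = -3 + \left(\frac{r}{5} + \frac{r^{2}}{5}\right) = -3 + \frac{r}{5} + \frac{r^{2}}{5}$)
$s{\left(u \right)} = \frac{24}{5} - u$ ($s{\left(u \right)} = 3 - \left(u + \left(-3 + \frac{1}{5} \left(-3\right) + \frac{\left(-3\right)^{2}}{5}\right)\right) = 3 - \left(u - \frac{9}{5}\right) = 3 - \left(- \frac{9}{5} + u\right) = \frac{24}{5} - u$)
$p - s{\left(135 \right)} = 7069 - \left(\frac{24}{5} - 135\right) = 7069 - - \frac{651}{5} = 7069 + \frac{651}{5} = \frac{35996}{5}$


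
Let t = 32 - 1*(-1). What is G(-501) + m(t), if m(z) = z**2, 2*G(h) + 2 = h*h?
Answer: 253177/2 ≈ 1.2659e+5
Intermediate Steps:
G(h) = -1 + h**2/2 (G(h) = -1 + (h*h)/2 = -1 + h**2/2)
t = 33 (t = 32 + 1 = 33)
G(-501) + m(t) = (-1 + (1/2)*(-501)**2) + 33**2 = (-1 + (1/2)*251001) + 1089 = (-1 + 251001/2) + 1089 = 250999/2 + 1089 = 253177/2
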